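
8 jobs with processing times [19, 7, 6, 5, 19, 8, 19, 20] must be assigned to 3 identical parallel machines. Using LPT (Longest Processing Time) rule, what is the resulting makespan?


Sort jobs in decreasing order (LPT): [20, 19, 19, 19, 8, 7, 6, 5]
Assign each job to the least loaded machine:
  Machine 1: jobs [20, 7, 6], load = 33
  Machine 2: jobs [19, 19], load = 38
  Machine 3: jobs [19, 8, 5], load = 32
Makespan = max load = 38

38


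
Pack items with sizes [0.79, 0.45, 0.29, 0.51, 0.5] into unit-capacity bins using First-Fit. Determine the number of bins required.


Place items sequentially using First-Fit:
  Item 0.79 -> new Bin 1
  Item 0.45 -> new Bin 2
  Item 0.29 -> Bin 2 (now 0.74)
  Item 0.51 -> new Bin 3
  Item 0.5 -> new Bin 4
Total bins used = 4

4


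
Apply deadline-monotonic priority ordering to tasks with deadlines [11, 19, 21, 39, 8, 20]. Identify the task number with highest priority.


Sort tasks by relative deadline (ascending):
  Task 5: deadline = 8
  Task 1: deadline = 11
  Task 2: deadline = 19
  Task 6: deadline = 20
  Task 3: deadline = 21
  Task 4: deadline = 39
Priority order (highest first): [5, 1, 2, 6, 3, 4]
Highest priority task = 5

5


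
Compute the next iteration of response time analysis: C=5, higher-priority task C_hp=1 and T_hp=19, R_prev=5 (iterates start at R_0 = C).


R_next = C + ceil(R_prev / T_hp) * C_hp
ceil(5 / 19) = ceil(0.2632) = 1
Interference = 1 * 1 = 1
R_next = 5 + 1 = 6

6


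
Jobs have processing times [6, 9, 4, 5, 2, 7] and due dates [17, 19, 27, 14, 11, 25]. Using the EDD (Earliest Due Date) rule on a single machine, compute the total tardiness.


Sort by due date (EDD order): [(2, 11), (5, 14), (6, 17), (9, 19), (7, 25), (4, 27)]
Compute completion times and tardiness:
  Job 1: p=2, d=11, C=2, tardiness=max(0,2-11)=0
  Job 2: p=5, d=14, C=7, tardiness=max(0,7-14)=0
  Job 3: p=6, d=17, C=13, tardiness=max(0,13-17)=0
  Job 4: p=9, d=19, C=22, tardiness=max(0,22-19)=3
  Job 5: p=7, d=25, C=29, tardiness=max(0,29-25)=4
  Job 6: p=4, d=27, C=33, tardiness=max(0,33-27)=6
Total tardiness = 13

13


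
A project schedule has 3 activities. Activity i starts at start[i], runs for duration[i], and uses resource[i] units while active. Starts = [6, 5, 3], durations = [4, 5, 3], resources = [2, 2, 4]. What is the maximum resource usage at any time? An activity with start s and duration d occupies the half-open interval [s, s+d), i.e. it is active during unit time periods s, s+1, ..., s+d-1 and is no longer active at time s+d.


Each activity i is active on [start_i, start_i + duration_i).
Compute total resource usage per time slot:
  t=0: active resources = [], total = 0
  t=1: active resources = [], total = 0
  t=2: active resources = [], total = 0
  t=3: active resources = [4], total = 4
  t=4: active resources = [4], total = 4
  t=5: active resources = [2, 4], total = 6
  t=6: active resources = [2, 2], total = 4
  t=7: active resources = [2, 2], total = 4
  t=8: active resources = [2, 2], total = 4
  t=9: active resources = [2, 2], total = 4
Peak resource demand = 6

6


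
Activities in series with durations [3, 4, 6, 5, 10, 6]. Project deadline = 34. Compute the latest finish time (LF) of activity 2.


LF(activity 2) = deadline - sum of successor durations
Successors: activities 3 through 6 with durations [6, 5, 10, 6]
Sum of successor durations = 27
LF = 34 - 27 = 7

7


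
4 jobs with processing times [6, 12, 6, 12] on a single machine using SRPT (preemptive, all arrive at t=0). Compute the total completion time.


Since all jobs arrive at t=0, SRPT equals SPT ordering.
SPT order: [6, 6, 12, 12]
Completion times:
  Job 1: p=6, C=6
  Job 2: p=6, C=12
  Job 3: p=12, C=24
  Job 4: p=12, C=36
Total completion time = 6 + 12 + 24 + 36 = 78

78


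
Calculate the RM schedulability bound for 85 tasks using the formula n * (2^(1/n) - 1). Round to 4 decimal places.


Compute 2^(1/85) = 1.0081880126
Subtract 1: 1.0081880126 - 1 = 0.0081880126
Multiply by n: 85 * 0.0081880126 = 0.6959810710
Round to 4 dp: 0.6960

0.6960


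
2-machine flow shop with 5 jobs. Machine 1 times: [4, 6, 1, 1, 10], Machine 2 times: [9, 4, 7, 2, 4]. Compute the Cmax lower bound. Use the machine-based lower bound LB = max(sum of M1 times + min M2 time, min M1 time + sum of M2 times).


LB1 = sum(M1 times) + min(M2 times) = 22 + 2 = 24
LB2 = min(M1 times) + sum(M2 times) = 1 + 26 = 27
Lower bound = max(LB1, LB2) = max(24, 27) = 27

27


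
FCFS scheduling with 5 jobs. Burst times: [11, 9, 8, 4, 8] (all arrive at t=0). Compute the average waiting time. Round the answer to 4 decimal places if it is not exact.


FCFS order (as given): [11, 9, 8, 4, 8]
Waiting times:
  Job 1: wait = 0
  Job 2: wait = 11
  Job 3: wait = 20
  Job 4: wait = 28
  Job 5: wait = 32
Sum of waiting times = 91
Average waiting time = 91/5 = 18.2

18.2


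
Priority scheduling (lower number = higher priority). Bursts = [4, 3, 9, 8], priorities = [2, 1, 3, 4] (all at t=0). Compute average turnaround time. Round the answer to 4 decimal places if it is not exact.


Sort by priority (ascending = highest first):
Order: [(1, 3), (2, 4), (3, 9), (4, 8)]
Completion times:
  Priority 1, burst=3, C=3
  Priority 2, burst=4, C=7
  Priority 3, burst=9, C=16
  Priority 4, burst=8, C=24
Average turnaround = 50/4 = 12.5

12.5


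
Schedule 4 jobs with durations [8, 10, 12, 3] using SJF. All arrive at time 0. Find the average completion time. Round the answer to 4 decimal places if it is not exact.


SJF order (ascending): [3, 8, 10, 12]
Completion times:
  Job 1: burst=3, C=3
  Job 2: burst=8, C=11
  Job 3: burst=10, C=21
  Job 4: burst=12, C=33
Average completion = 68/4 = 17.0

17.0


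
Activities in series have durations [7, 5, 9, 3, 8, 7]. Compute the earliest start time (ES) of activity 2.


Activity 2 starts after activities 1 through 1 complete.
Predecessor durations: [7]
ES = 7 = 7

7


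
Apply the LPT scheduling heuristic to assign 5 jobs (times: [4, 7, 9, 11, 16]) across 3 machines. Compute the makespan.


Sort jobs in decreasing order (LPT): [16, 11, 9, 7, 4]
Assign each job to the least loaded machine:
  Machine 1: jobs [16], load = 16
  Machine 2: jobs [11, 4], load = 15
  Machine 3: jobs [9, 7], load = 16
Makespan = max load = 16

16


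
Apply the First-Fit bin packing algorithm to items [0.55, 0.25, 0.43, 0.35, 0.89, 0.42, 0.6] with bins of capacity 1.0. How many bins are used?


Place items sequentially using First-Fit:
  Item 0.55 -> new Bin 1
  Item 0.25 -> Bin 1 (now 0.8)
  Item 0.43 -> new Bin 2
  Item 0.35 -> Bin 2 (now 0.78)
  Item 0.89 -> new Bin 3
  Item 0.42 -> new Bin 4
  Item 0.6 -> new Bin 5
Total bins used = 5

5


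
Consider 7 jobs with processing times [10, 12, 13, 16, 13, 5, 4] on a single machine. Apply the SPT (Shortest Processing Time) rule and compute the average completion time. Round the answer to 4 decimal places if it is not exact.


Sort jobs by processing time (SPT order): [4, 5, 10, 12, 13, 13, 16]
Compute completion times sequentially:
  Job 1: processing = 4, completes at 4
  Job 2: processing = 5, completes at 9
  Job 3: processing = 10, completes at 19
  Job 4: processing = 12, completes at 31
  Job 5: processing = 13, completes at 44
  Job 6: processing = 13, completes at 57
  Job 7: processing = 16, completes at 73
Sum of completion times = 237
Average completion time = 237/7 = 33.8571

33.8571


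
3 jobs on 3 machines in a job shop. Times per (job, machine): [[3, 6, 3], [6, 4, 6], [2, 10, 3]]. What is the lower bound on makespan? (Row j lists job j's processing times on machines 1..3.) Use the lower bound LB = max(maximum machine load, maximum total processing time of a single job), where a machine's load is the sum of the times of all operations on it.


Machine loads:
  Machine 1: 3 + 6 + 2 = 11
  Machine 2: 6 + 4 + 10 = 20
  Machine 3: 3 + 6 + 3 = 12
Max machine load = 20
Job totals:
  Job 1: 12
  Job 2: 16
  Job 3: 15
Max job total = 16
Lower bound = max(20, 16) = 20

20


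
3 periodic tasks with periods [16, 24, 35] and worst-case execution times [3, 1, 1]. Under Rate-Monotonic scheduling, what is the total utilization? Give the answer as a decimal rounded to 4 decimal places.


Compute individual utilizations (exact fractions):
  Task 1: C/T = 3/16 (approx. 0.1875)
  Task 2: C/T = 1/24 (approx. 0.0417)
  Task 3: C/T = 1/35 (approx. 0.0286)
Total utilization U = 3/16 + 1/24 + 1/35 = 433/1680
Rounded to 4 decimal places: U = 0.2577
RM (Liu & Layland) bound for 3 tasks = 0.779763; compare with U = 433/1680 (approx. 0.257738)
U <= bound, so schedulable by RM sufficient condition.

0.2577


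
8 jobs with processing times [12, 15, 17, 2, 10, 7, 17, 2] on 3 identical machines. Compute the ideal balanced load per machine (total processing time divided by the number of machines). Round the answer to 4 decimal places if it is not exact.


Total processing time = 12 + 15 + 17 + 2 + 10 + 7 + 17 + 2 = 82
Number of machines = 3
Ideal balanced load = 82 / 3 = 27.3333

27.3333


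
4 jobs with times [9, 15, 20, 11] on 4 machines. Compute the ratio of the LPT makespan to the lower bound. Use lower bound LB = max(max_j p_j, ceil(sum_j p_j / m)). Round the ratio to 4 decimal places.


LPT order: [20, 15, 11, 9]
Machine loads after assignment: [20, 15, 11, 9]
LPT makespan = 20
Lower bound = max(max_job, ceil(total/4)) = max(20, 14) = 20
Ratio = 20 / 20 = 1.0

1.0


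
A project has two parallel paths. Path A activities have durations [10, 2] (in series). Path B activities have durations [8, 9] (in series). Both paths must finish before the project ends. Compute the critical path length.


Path A total = 10 + 2 = 12
Path B total = 8 + 9 = 17
Critical path = longest path = max(12, 17) = 17

17


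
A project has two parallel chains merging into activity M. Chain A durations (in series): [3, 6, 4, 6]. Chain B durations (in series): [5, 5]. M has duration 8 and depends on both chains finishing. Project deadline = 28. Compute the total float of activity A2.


Forward pass: ES(A2) = sum of predecessors on chain A = 3
EF = ES + duration = 3 + 6 = 9
Backward pass: LF(M) = deadline = 28; LS(M) = 28 - 8 = 20
LF(A2) = LS(M) - sum(successors on chain A) = 20 - 10 = 10
LS = LF - duration = 10 - 6 = 4
Total float = LS - ES = 4 - 3 = 1

1


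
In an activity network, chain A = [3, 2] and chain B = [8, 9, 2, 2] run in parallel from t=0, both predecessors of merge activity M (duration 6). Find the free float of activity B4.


ES(B4) = sum of predecessors on chain B = 19
EF(B4) = ES + duration = 19 + 2 = 21
Successor of B4 is M. ES(M) = max(sum(A), sum(B)) = max(5, 21) = 21
Free float = ES(successor) - EF(current) = 21 - 21 = 0

0


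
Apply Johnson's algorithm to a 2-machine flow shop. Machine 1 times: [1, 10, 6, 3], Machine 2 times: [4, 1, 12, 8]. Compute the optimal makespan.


Apply Johnson's rule:
  Group 1 (a <= b): [(1, 1, 4), (4, 3, 8), (3, 6, 12)]
  Group 2 (a > b): [(2, 10, 1)]
Optimal job order: [1, 4, 3, 2]
Schedule:
  Job 1: M1 done at 1, M2 done at 5
  Job 4: M1 done at 4, M2 done at 13
  Job 3: M1 done at 10, M2 done at 25
  Job 2: M1 done at 20, M2 done at 26
Makespan = 26

26


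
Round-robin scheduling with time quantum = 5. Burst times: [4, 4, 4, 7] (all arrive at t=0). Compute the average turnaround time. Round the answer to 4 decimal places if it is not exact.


Time quantum = 5
Execution trace:
  J1 runs 4 units, time = 4
  J2 runs 4 units, time = 8
  J3 runs 4 units, time = 12
  J4 runs 5 units, time = 17
  J4 runs 2 units, time = 19
Finish times: [4, 8, 12, 19]
Average turnaround = 43/4 = 10.75

10.75


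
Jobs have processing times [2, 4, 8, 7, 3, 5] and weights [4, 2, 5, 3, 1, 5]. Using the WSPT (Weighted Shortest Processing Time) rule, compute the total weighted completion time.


Compute p/w ratios and sort ascending (WSPT): [(2, 4), (5, 5), (8, 5), (4, 2), (7, 3), (3, 1)]
Compute weighted completion times:
  Job (p=2,w=4): C=2, w*C=4*2=8
  Job (p=5,w=5): C=7, w*C=5*7=35
  Job (p=8,w=5): C=15, w*C=5*15=75
  Job (p=4,w=2): C=19, w*C=2*19=38
  Job (p=7,w=3): C=26, w*C=3*26=78
  Job (p=3,w=1): C=29, w*C=1*29=29
Total weighted completion time = 263

263


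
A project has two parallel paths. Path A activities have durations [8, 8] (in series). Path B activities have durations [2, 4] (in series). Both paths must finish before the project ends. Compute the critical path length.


Path A total = 8 + 8 = 16
Path B total = 2 + 4 = 6
Critical path = longest path = max(16, 6) = 16

16


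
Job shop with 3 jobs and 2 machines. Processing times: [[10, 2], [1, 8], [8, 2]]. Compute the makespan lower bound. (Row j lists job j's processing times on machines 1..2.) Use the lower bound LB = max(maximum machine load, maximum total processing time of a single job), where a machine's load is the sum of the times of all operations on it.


Machine loads:
  Machine 1: 10 + 1 + 8 = 19
  Machine 2: 2 + 8 + 2 = 12
Max machine load = 19
Job totals:
  Job 1: 12
  Job 2: 9
  Job 3: 10
Max job total = 12
Lower bound = max(19, 12) = 19

19


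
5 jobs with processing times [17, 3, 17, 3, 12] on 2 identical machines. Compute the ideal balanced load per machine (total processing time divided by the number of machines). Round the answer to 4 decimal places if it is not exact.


Total processing time = 17 + 3 + 17 + 3 + 12 = 52
Number of machines = 2
Ideal balanced load = 52 / 2 = 26.0

26.0


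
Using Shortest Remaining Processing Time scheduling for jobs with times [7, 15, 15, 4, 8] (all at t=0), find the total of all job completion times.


Since all jobs arrive at t=0, SRPT equals SPT ordering.
SPT order: [4, 7, 8, 15, 15]
Completion times:
  Job 1: p=4, C=4
  Job 2: p=7, C=11
  Job 3: p=8, C=19
  Job 4: p=15, C=34
  Job 5: p=15, C=49
Total completion time = 4 + 11 + 19 + 34 + 49 = 117

117


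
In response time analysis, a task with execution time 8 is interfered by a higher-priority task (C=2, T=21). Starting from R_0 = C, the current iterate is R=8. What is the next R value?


R_next = C + ceil(R_prev / T_hp) * C_hp
ceil(8 / 21) = ceil(0.381) = 1
Interference = 1 * 2 = 2
R_next = 8 + 2 = 10

10


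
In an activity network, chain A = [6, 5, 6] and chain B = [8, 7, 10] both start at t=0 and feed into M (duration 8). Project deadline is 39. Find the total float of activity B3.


Forward pass: ES(B3) = sum of predecessors on chain B = 15
EF = ES + duration = 15 + 10 = 25
Backward pass: LF(M) = deadline = 39; LS(M) = 39 - 8 = 31
LF(B3) = LS(M) - sum(successors on chain B) = 31 - 0 = 31
LS = LF - duration = 31 - 10 = 21
Total float = LS - ES = 21 - 15 = 6

6


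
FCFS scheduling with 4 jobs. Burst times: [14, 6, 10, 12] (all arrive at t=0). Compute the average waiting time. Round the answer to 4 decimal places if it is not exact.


FCFS order (as given): [14, 6, 10, 12]
Waiting times:
  Job 1: wait = 0
  Job 2: wait = 14
  Job 3: wait = 20
  Job 4: wait = 30
Sum of waiting times = 64
Average waiting time = 64/4 = 16.0

16.0


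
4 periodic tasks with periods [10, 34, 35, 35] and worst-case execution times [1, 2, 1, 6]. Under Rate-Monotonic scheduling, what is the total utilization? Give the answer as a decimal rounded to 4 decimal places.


Compute individual utilizations (exact fractions):
  Task 1: C/T = 1/10 (approx. 0.1)
  Task 2: C/T = 2/34 = 1/17 (approx. 0.0588)
  Task 3: C/T = 1/35 (approx. 0.0286)
  Task 4: C/T = 6/35 (approx. 0.1714)
Total utilization U = 1/10 + 1/17 + 1/35 + 6/35 = 61/170
Rounded to 4 decimal places: U = 0.3588
RM (Liu & Layland) bound for 4 tasks = 0.756828; compare with U = 61/170 (approx. 0.358824)
U <= bound, so schedulable by RM sufficient condition.

0.3588


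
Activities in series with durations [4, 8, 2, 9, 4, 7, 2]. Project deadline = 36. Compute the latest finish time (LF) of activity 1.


LF(activity 1) = deadline - sum of successor durations
Successors: activities 2 through 7 with durations [8, 2, 9, 4, 7, 2]
Sum of successor durations = 32
LF = 36 - 32 = 4

4


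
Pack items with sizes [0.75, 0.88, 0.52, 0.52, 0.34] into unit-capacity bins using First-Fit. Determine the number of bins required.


Place items sequentially using First-Fit:
  Item 0.75 -> new Bin 1
  Item 0.88 -> new Bin 2
  Item 0.52 -> new Bin 3
  Item 0.52 -> new Bin 4
  Item 0.34 -> Bin 3 (now 0.86)
Total bins used = 4

4


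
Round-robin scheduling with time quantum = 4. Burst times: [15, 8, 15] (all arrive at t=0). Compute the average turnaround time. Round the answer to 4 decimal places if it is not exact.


Time quantum = 4
Execution trace:
  J1 runs 4 units, time = 4
  J2 runs 4 units, time = 8
  J3 runs 4 units, time = 12
  J1 runs 4 units, time = 16
  J2 runs 4 units, time = 20
  J3 runs 4 units, time = 24
  J1 runs 4 units, time = 28
  J3 runs 4 units, time = 32
  J1 runs 3 units, time = 35
  J3 runs 3 units, time = 38
Finish times: [35, 20, 38]
Average turnaround = 93/3 = 31.0

31.0


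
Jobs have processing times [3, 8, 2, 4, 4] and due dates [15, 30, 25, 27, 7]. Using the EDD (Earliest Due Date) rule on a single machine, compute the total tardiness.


Sort by due date (EDD order): [(4, 7), (3, 15), (2, 25), (4, 27), (8, 30)]
Compute completion times and tardiness:
  Job 1: p=4, d=7, C=4, tardiness=max(0,4-7)=0
  Job 2: p=3, d=15, C=7, tardiness=max(0,7-15)=0
  Job 3: p=2, d=25, C=9, tardiness=max(0,9-25)=0
  Job 4: p=4, d=27, C=13, tardiness=max(0,13-27)=0
  Job 5: p=8, d=30, C=21, tardiness=max(0,21-30)=0
Total tardiness = 0

0


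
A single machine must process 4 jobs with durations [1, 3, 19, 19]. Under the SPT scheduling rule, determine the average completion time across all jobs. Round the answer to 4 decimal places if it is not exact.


Sort jobs by processing time (SPT order): [1, 3, 19, 19]
Compute completion times sequentially:
  Job 1: processing = 1, completes at 1
  Job 2: processing = 3, completes at 4
  Job 3: processing = 19, completes at 23
  Job 4: processing = 19, completes at 42
Sum of completion times = 70
Average completion time = 70/4 = 17.5

17.5


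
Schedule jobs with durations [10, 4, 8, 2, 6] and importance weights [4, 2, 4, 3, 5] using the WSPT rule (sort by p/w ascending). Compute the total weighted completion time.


Compute p/w ratios and sort ascending (WSPT): [(2, 3), (6, 5), (4, 2), (8, 4), (10, 4)]
Compute weighted completion times:
  Job (p=2,w=3): C=2, w*C=3*2=6
  Job (p=6,w=5): C=8, w*C=5*8=40
  Job (p=4,w=2): C=12, w*C=2*12=24
  Job (p=8,w=4): C=20, w*C=4*20=80
  Job (p=10,w=4): C=30, w*C=4*30=120
Total weighted completion time = 270

270


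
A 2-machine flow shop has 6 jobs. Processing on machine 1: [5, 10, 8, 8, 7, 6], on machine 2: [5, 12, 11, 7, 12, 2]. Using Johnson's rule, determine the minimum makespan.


Apply Johnson's rule:
  Group 1 (a <= b): [(1, 5, 5), (5, 7, 12), (3, 8, 11), (2, 10, 12)]
  Group 2 (a > b): [(4, 8, 7), (6, 6, 2)]
Optimal job order: [1, 5, 3, 2, 4, 6]
Schedule:
  Job 1: M1 done at 5, M2 done at 10
  Job 5: M1 done at 12, M2 done at 24
  Job 3: M1 done at 20, M2 done at 35
  Job 2: M1 done at 30, M2 done at 47
  Job 4: M1 done at 38, M2 done at 54
  Job 6: M1 done at 44, M2 done at 56
Makespan = 56

56


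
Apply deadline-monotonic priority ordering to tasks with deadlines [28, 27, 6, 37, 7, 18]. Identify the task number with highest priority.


Sort tasks by relative deadline (ascending):
  Task 3: deadline = 6
  Task 5: deadline = 7
  Task 6: deadline = 18
  Task 2: deadline = 27
  Task 1: deadline = 28
  Task 4: deadline = 37
Priority order (highest first): [3, 5, 6, 2, 1, 4]
Highest priority task = 3

3


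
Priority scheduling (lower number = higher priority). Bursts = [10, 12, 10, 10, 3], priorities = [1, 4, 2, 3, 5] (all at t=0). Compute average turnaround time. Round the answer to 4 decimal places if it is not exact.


Sort by priority (ascending = highest first):
Order: [(1, 10), (2, 10), (3, 10), (4, 12), (5, 3)]
Completion times:
  Priority 1, burst=10, C=10
  Priority 2, burst=10, C=20
  Priority 3, burst=10, C=30
  Priority 4, burst=12, C=42
  Priority 5, burst=3, C=45
Average turnaround = 147/5 = 29.4

29.4


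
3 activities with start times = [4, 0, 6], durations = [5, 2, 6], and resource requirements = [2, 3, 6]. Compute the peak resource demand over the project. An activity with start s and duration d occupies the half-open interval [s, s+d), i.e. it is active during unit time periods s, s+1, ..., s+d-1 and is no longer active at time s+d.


Each activity i is active on [start_i, start_i + duration_i).
Compute total resource usage per time slot:
  t=0: active resources = [3], total = 3
  t=1: active resources = [3], total = 3
  t=2: active resources = [], total = 0
  t=3: active resources = [], total = 0
  t=4: active resources = [2], total = 2
  t=5: active resources = [2], total = 2
  t=6: active resources = [2, 6], total = 8
  t=7: active resources = [2, 6], total = 8
  t=8: active resources = [2, 6], total = 8
  t=9: active resources = [6], total = 6
  t=10: active resources = [6], total = 6
  t=11: active resources = [6], total = 6
Peak resource demand = 8

8


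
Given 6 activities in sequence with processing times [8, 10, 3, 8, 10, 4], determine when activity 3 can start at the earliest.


Activity 3 starts after activities 1 through 2 complete.
Predecessor durations: [8, 10]
ES = 8 + 10 = 18

18


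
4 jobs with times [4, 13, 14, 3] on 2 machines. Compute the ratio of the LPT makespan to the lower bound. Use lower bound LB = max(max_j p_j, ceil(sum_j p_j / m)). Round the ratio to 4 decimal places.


LPT order: [14, 13, 4, 3]
Machine loads after assignment: [17, 17]
LPT makespan = 17
Lower bound = max(max_job, ceil(total/2)) = max(14, 17) = 17
Ratio = 17 / 17 = 1.0

1.0


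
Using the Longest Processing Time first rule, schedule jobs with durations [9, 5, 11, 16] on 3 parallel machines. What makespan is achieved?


Sort jobs in decreasing order (LPT): [16, 11, 9, 5]
Assign each job to the least loaded machine:
  Machine 1: jobs [16], load = 16
  Machine 2: jobs [11], load = 11
  Machine 3: jobs [9, 5], load = 14
Makespan = max load = 16

16


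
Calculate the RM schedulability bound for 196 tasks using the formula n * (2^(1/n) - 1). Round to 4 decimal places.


Compute 2^(1/196) = 1.0035427259
Subtract 1: 1.0035427259 - 1 = 0.0035427259
Multiply by n: 196 * 0.0035427259 = 0.6943742764
Round to 4 dp: 0.6944

0.6944


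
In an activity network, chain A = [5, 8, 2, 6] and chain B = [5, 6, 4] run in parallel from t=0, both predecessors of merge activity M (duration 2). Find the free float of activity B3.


ES(B3) = sum of predecessors on chain B = 11
EF(B3) = ES + duration = 11 + 4 = 15
Successor of B3 is M. ES(M) = max(sum(A), sum(B)) = max(21, 15) = 21
Free float = ES(successor) - EF(current) = 21 - 15 = 6

6


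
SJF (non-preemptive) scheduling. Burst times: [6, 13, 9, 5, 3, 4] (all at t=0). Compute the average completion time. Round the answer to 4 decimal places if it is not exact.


SJF order (ascending): [3, 4, 5, 6, 9, 13]
Completion times:
  Job 1: burst=3, C=3
  Job 2: burst=4, C=7
  Job 3: burst=5, C=12
  Job 4: burst=6, C=18
  Job 5: burst=9, C=27
  Job 6: burst=13, C=40
Average completion = 107/6 = 17.8333

17.8333


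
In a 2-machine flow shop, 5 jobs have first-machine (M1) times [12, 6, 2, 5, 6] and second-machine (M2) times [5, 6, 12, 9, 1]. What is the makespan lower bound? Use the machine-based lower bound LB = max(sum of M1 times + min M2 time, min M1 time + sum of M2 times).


LB1 = sum(M1 times) + min(M2 times) = 31 + 1 = 32
LB2 = min(M1 times) + sum(M2 times) = 2 + 33 = 35
Lower bound = max(LB1, LB2) = max(32, 35) = 35

35


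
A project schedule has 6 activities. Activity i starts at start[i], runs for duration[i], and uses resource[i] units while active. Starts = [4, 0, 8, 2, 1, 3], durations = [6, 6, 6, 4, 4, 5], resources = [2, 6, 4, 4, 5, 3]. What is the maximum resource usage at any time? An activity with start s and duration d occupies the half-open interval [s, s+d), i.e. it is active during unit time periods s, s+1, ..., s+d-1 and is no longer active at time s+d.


Each activity i is active on [start_i, start_i + duration_i).
Compute total resource usage per time slot:
  t=0: active resources = [6], total = 6
  t=1: active resources = [6, 5], total = 11
  t=2: active resources = [6, 4, 5], total = 15
  t=3: active resources = [6, 4, 5, 3], total = 18
  t=4: active resources = [2, 6, 4, 5, 3], total = 20
  t=5: active resources = [2, 6, 4, 3], total = 15
  t=6: active resources = [2, 3], total = 5
  t=7: active resources = [2, 3], total = 5
  t=8: active resources = [2, 4], total = 6
  t=9: active resources = [2, 4], total = 6
  t=10: active resources = [4], total = 4
  t=11: active resources = [4], total = 4
  t=12: active resources = [4], total = 4
  t=13: active resources = [4], total = 4
Peak resource demand = 20

20


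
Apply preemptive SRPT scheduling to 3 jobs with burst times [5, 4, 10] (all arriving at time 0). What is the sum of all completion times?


Since all jobs arrive at t=0, SRPT equals SPT ordering.
SPT order: [4, 5, 10]
Completion times:
  Job 1: p=4, C=4
  Job 2: p=5, C=9
  Job 3: p=10, C=19
Total completion time = 4 + 9 + 19 = 32

32


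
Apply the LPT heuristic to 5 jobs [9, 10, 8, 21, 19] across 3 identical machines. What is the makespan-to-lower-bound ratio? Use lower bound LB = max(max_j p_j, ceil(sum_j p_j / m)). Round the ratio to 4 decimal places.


LPT order: [21, 19, 10, 9, 8]
Machine loads after assignment: [21, 27, 19]
LPT makespan = 27
Lower bound = max(max_job, ceil(total/3)) = max(21, 23) = 23
Ratio = 27 / 23 = 1.1739

1.1739


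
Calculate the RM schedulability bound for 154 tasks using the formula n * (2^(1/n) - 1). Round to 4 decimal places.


Compute 2^(1/154) = 1.0045111002
Subtract 1: 1.0045111002 - 1 = 0.0045111002
Multiply by n: 154 * 0.0045111002 = 0.6947094308
Round to 4 dp: 0.6947

0.6947


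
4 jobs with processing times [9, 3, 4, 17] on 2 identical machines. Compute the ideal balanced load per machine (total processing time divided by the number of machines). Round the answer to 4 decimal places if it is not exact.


Total processing time = 9 + 3 + 4 + 17 = 33
Number of machines = 2
Ideal balanced load = 33 / 2 = 16.5

16.5


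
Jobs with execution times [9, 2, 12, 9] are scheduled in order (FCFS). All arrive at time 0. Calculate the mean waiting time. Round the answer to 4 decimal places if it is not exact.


FCFS order (as given): [9, 2, 12, 9]
Waiting times:
  Job 1: wait = 0
  Job 2: wait = 9
  Job 3: wait = 11
  Job 4: wait = 23
Sum of waiting times = 43
Average waiting time = 43/4 = 10.75

10.75


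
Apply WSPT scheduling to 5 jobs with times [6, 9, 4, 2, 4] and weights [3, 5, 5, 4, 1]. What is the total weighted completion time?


Compute p/w ratios and sort ascending (WSPT): [(2, 4), (4, 5), (9, 5), (6, 3), (4, 1)]
Compute weighted completion times:
  Job (p=2,w=4): C=2, w*C=4*2=8
  Job (p=4,w=5): C=6, w*C=5*6=30
  Job (p=9,w=5): C=15, w*C=5*15=75
  Job (p=6,w=3): C=21, w*C=3*21=63
  Job (p=4,w=1): C=25, w*C=1*25=25
Total weighted completion time = 201

201


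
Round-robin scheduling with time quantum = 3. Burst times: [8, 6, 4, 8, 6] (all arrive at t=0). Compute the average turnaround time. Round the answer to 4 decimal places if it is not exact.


Time quantum = 3
Execution trace:
  J1 runs 3 units, time = 3
  J2 runs 3 units, time = 6
  J3 runs 3 units, time = 9
  J4 runs 3 units, time = 12
  J5 runs 3 units, time = 15
  J1 runs 3 units, time = 18
  J2 runs 3 units, time = 21
  J3 runs 1 units, time = 22
  J4 runs 3 units, time = 25
  J5 runs 3 units, time = 28
  J1 runs 2 units, time = 30
  J4 runs 2 units, time = 32
Finish times: [30, 21, 22, 32, 28]
Average turnaround = 133/5 = 26.6

26.6


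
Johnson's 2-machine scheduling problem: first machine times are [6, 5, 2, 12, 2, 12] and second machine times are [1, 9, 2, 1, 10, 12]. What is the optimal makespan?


Apply Johnson's rule:
  Group 1 (a <= b): [(3, 2, 2), (5, 2, 10), (2, 5, 9), (6, 12, 12)]
  Group 2 (a > b): [(1, 6, 1), (4, 12, 1)]
Optimal job order: [3, 5, 2, 6, 1, 4]
Schedule:
  Job 3: M1 done at 2, M2 done at 4
  Job 5: M1 done at 4, M2 done at 14
  Job 2: M1 done at 9, M2 done at 23
  Job 6: M1 done at 21, M2 done at 35
  Job 1: M1 done at 27, M2 done at 36
  Job 4: M1 done at 39, M2 done at 40
Makespan = 40

40


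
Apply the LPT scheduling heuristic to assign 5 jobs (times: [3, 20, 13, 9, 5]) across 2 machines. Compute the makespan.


Sort jobs in decreasing order (LPT): [20, 13, 9, 5, 3]
Assign each job to the least loaded machine:
  Machine 1: jobs [20, 5], load = 25
  Machine 2: jobs [13, 9, 3], load = 25
Makespan = max load = 25

25


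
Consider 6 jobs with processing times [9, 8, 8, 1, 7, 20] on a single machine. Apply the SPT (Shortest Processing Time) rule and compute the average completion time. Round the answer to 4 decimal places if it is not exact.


Sort jobs by processing time (SPT order): [1, 7, 8, 8, 9, 20]
Compute completion times sequentially:
  Job 1: processing = 1, completes at 1
  Job 2: processing = 7, completes at 8
  Job 3: processing = 8, completes at 16
  Job 4: processing = 8, completes at 24
  Job 5: processing = 9, completes at 33
  Job 6: processing = 20, completes at 53
Sum of completion times = 135
Average completion time = 135/6 = 22.5

22.5


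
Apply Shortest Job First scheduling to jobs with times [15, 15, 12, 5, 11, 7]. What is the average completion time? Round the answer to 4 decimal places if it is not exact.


SJF order (ascending): [5, 7, 11, 12, 15, 15]
Completion times:
  Job 1: burst=5, C=5
  Job 2: burst=7, C=12
  Job 3: burst=11, C=23
  Job 4: burst=12, C=35
  Job 5: burst=15, C=50
  Job 6: burst=15, C=65
Average completion = 190/6 = 31.6667

31.6667


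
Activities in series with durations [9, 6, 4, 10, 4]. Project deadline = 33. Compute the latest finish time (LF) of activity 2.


LF(activity 2) = deadline - sum of successor durations
Successors: activities 3 through 5 with durations [4, 10, 4]
Sum of successor durations = 18
LF = 33 - 18 = 15

15


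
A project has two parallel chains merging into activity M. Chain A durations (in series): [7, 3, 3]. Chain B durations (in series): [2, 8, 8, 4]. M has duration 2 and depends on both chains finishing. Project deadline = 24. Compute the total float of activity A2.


Forward pass: ES(A2) = sum of predecessors on chain A = 7
EF = ES + duration = 7 + 3 = 10
Backward pass: LF(M) = deadline = 24; LS(M) = 24 - 2 = 22
LF(A2) = LS(M) - sum(successors on chain A) = 22 - 3 = 19
LS = LF - duration = 19 - 3 = 16
Total float = LS - ES = 16 - 7 = 9

9


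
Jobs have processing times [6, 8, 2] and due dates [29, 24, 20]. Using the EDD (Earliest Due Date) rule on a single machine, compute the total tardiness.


Sort by due date (EDD order): [(2, 20), (8, 24), (6, 29)]
Compute completion times and tardiness:
  Job 1: p=2, d=20, C=2, tardiness=max(0,2-20)=0
  Job 2: p=8, d=24, C=10, tardiness=max(0,10-24)=0
  Job 3: p=6, d=29, C=16, tardiness=max(0,16-29)=0
Total tardiness = 0

0


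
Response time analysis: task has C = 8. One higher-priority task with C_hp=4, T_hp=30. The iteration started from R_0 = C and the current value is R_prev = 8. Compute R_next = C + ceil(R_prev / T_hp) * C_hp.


R_next = C + ceil(R_prev / T_hp) * C_hp
ceil(8 / 30) = ceil(0.2667) = 1
Interference = 1 * 4 = 4
R_next = 8 + 4 = 12

12


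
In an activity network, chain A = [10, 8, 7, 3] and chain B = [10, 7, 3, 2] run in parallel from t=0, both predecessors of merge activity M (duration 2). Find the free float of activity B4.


ES(B4) = sum of predecessors on chain B = 20
EF(B4) = ES + duration = 20 + 2 = 22
Successor of B4 is M. ES(M) = max(sum(A), sum(B)) = max(28, 22) = 28
Free float = ES(successor) - EF(current) = 28 - 22 = 6

6


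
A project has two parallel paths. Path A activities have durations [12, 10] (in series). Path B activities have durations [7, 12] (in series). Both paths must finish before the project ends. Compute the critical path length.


Path A total = 12 + 10 = 22
Path B total = 7 + 12 = 19
Critical path = longest path = max(22, 19) = 22

22


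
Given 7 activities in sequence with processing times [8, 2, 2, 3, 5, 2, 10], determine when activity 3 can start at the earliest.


Activity 3 starts after activities 1 through 2 complete.
Predecessor durations: [8, 2]
ES = 8 + 2 = 10

10


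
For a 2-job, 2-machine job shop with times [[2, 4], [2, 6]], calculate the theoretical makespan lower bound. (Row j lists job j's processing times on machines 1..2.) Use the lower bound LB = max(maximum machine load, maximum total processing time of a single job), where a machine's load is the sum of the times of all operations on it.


Machine loads:
  Machine 1: 2 + 2 = 4
  Machine 2: 4 + 6 = 10
Max machine load = 10
Job totals:
  Job 1: 6
  Job 2: 8
Max job total = 8
Lower bound = max(10, 8) = 10

10


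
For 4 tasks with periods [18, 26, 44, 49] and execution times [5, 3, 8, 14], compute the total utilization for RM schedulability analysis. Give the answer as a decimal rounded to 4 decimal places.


Compute individual utilizations (exact fractions):
  Task 1: C/T = 5/18 (approx. 0.2778)
  Task 2: C/T = 3/26 (approx. 0.1154)
  Task 3: C/T = 8/44 = 2/11 (approx. 0.1818)
  Task 4: C/T = 14/49 = 2/7 (approx. 0.2857)
Total utilization U = 5/18 + 3/26 + 2/11 + 2/7 = 7754/9009
Rounded to 4 decimal places: U = 0.8607
RM (Liu & Layland) bound for 4 tasks = 0.756828; compare with U = 7754/9009 (approx. 0.860695)
bound < U <= 1, so the RM sufficient condition is not met (inconclusive; an exact test such as response-time analysis is needed).

0.8607


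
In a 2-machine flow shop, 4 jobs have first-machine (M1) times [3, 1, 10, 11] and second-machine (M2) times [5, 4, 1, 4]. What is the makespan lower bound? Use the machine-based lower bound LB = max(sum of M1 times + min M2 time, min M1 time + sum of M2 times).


LB1 = sum(M1 times) + min(M2 times) = 25 + 1 = 26
LB2 = min(M1 times) + sum(M2 times) = 1 + 14 = 15
Lower bound = max(LB1, LB2) = max(26, 15) = 26

26


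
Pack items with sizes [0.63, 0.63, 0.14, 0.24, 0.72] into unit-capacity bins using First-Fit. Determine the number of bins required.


Place items sequentially using First-Fit:
  Item 0.63 -> new Bin 1
  Item 0.63 -> new Bin 2
  Item 0.14 -> Bin 1 (now 0.77)
  Item 0.24 -> Bin 2 (now 0.87)
  Item 0.72 -> new Bin 3
Total bins used = 3

3


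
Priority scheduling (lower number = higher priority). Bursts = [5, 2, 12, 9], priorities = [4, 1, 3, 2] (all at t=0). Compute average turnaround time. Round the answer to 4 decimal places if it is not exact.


Sort by priority (ascending = highest first):
Order: [(1, 2), (2, 9), (3, 12), (4, 5)]
Completion times:
  Priority 1, burst=2, C=2
  Priority 2, burst=9, C=11
  Priority 3, burst=12, C=23
  Priority 4, burst=5, C=28
Average turnaround = 64/4 = 16.0

16.0


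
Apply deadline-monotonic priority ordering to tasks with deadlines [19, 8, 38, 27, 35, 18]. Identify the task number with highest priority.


Sort tasks by relative deadline (ascending):
  Task 2: deadline = 8
  Task 6: deadline = 18
  Task 1: deadline = 19
  Task 4: deadline = 27
  Task 5: deadline = 35
  Task 3: deadline = 38
Priority order (highest first): [2, 6, 1, 4, 5, 3]
Highest priority task = 2

2


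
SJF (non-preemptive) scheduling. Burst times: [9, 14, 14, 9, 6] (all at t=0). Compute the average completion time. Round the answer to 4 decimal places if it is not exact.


SJF order (ascending): [6, 9, 9, 14, 14]
Completion times:
  Job 1: burst=6, C=6
  Job 2: burst=9, C=15
  Job 3: burst=9, C=24
  Job 4: burst=14, C=38
  Job 5: burst=14, C=52
Average completion = 135/5 = 27.0

27.0


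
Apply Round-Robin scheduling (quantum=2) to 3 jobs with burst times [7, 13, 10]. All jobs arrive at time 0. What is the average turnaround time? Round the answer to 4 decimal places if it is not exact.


Time quantum = 2
Execution trace:
  J1 runs 2 units, time = 2
  J2 runs 2 units, time = 4
  J3 runs 2 units, time = 6
  J1 runs 2 units, time = 8
  J2 runs 2 units, time = 10
  J3 runs 2 units, time = 12
  J1 runs 2 units, time = 14
  J2 runs 2 units, time = 16
  J3 runs 2 units, time = 18
  J1 runs 1 units, time = 19
  J2 runs 2 units, time = 21
  J3 runs 2 units, time = 23
  J2 runs 2 units, time = 25
  J3 runs 2 units, time = 27
  J2 runs 2 units, time = 29
  J2 runs 1 units, time = 30
Finish times: [19, 30, 27]
Average turnaround = 76/3 = 25.3333

25.3333


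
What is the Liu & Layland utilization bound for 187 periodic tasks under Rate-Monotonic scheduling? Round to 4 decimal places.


Compute 2^(1/187) = 1.0037135476
Subtract 1: 1.0037135476 - 1 = 0.0037135476
Multiply by n: 187 * 0.0037135476 = 0.6944334012
Round to 4 dp: 0.6944

0.6944


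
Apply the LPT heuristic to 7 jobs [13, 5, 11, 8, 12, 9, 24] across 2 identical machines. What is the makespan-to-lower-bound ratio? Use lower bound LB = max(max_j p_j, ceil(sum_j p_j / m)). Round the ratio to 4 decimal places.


LPT order: [24, 13, 12, 11, 9, 8, 5]
Machine loads after assignment: [40, 42]
LPT makespan = 42
Lower bound = max(max_job, ceil(total/2)) = max(24, 41) = 41
Ratio = 42 / 41 = 1.0244

1.0244


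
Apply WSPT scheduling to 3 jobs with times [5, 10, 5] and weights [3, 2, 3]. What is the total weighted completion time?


Compute p/w ratios and sort ascending (WSPT): [(5, 3), (5, 3), (10, 2)]
Compute weighted completion times:
  Job (p=5,w=3): C=5, w*C=3*5=15
  Job (p=5,w=3): C=10, w*C=3*10=30
  Job (p=10,w=2): C=20, w*C=2*20=40
Total weighted completion time = 85

85


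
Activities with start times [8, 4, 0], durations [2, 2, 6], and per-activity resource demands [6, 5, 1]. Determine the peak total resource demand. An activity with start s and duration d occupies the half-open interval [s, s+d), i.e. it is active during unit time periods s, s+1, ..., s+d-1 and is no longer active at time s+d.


Each activity i is active on [start_i, start_i + duration_i).
Compute total resource usage per time slot:
  t=0: active resources = [1], total = 1
  t=1: active resources = [1], total = 1
  t=2: active resources = [1], total = 1
  t=3: active resources = [1], total = 1
  t=4: active resources = [5, 1], total = 6
  t=5: active resources = [5, 1], total = 6
  t=6: active resources = [], total = 0
  t=7: active resources = [], total = 0
  t=8: active resources = [6], total = 6
  t=9: active resources = [6], total = 6
Peak resource demand = 6

6


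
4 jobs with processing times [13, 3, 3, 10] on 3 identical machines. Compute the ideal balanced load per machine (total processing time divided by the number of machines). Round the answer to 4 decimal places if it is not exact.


Total processing time = 13 + 3 + 3 + 10 = 29
Number of machines = 3
Ideal balanced load = 29 / 3 = 9.6667

9.6667


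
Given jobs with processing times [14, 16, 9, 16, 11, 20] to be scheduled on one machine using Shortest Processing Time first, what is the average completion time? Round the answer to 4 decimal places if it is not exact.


Sort jobs by processing time (SPT order): [9, 11, 14, 16, 16, 20]
Compute completion times sequentially:
  Job 1: processing = 9, completes at 9
  Job 2: processing = 11, completes at 20
  Job 3: processing = 14, completes at 34
  Job 4: processing = 16, completes at 50
  Job 5: processing = 16, completes at 66
  Job 6: processing = 20, completes at 86
Sum of completion times = 265
Average completion time = 265/6 = 44.1667

44.1667


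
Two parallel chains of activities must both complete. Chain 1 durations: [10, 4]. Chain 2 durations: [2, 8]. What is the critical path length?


Path A total = 10 + 4 = 14
Path B total = 2 + 8 = 10
Critical path = longest path = max(14, 10) = 14

14


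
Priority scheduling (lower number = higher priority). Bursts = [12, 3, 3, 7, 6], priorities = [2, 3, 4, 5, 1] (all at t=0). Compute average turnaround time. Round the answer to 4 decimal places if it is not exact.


Sort by priority (ascending = highest first):
Order: [(1, 6), (2, 12), (3, 3), (4, 3), (5, 7)]
Completion times:
  Priority 1, burst=6, C=6
  Priority 2, burst=12, C=18
  Priority 3, burst=3, C=21
  Priority 4, burst=3, C=24
  Priority 5, burst=7, C=31
Average turnaround = 100/5 = 20.0

20.0
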